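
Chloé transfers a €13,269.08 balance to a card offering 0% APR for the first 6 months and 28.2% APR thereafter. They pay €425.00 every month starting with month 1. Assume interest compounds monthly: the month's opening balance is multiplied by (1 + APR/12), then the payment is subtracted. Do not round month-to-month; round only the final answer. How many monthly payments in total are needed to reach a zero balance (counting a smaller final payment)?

45 payments

Promo months 1–6 at r₀ = 0%/12 = 0; months 7+ at r₁ = 28.2%/12 = 0.0235.
After month 6 (no interest yet): B = €13,269.08 − 6·€425.00 = €10,719.08.
Then at r₁ with €425.00/mo: n₂ = −ln(1 − r₁·B/P)/ln(1+r₁) ≈ 38.67 → 39 more payments.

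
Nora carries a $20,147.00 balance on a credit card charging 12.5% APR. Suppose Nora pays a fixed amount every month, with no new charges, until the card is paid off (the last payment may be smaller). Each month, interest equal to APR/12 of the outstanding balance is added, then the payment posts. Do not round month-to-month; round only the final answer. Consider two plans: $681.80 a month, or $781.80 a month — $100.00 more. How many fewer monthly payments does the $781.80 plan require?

5 fewer payments

Monthly rate r = 12.5%/12 = 1.04167% = 0.0104167.
At $681.80/mo: n = ⌈−ln(1 − rB₀/P)/ln(1+r)⌉ = 36 payments (last $342.79); total interest = total paid − $20,147.00 = $4,058.79.
At $781.80/mo: 31 payments (last $128.00); total interest $3,435.00.
Payments saved = 36 − 31 = 5.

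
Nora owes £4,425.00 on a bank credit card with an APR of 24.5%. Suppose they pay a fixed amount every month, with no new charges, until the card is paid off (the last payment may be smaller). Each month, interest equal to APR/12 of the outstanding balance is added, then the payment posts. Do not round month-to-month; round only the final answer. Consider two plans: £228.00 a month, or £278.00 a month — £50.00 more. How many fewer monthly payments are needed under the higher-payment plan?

5 fewer payments

Monthly rate r = 24.5%/12 = 2.04167% = 0.0204167.
At £228.00/mo: n = ⌈−ln(1 − rB₀/P)/ln(1+r)⌉ = 25 payments (last £220.29); total interest = total paid − £4,425.00 = £1,267.29.
At £278.00/mo: 20 payments (last £124.48); total interest £981.48.
Payments saved = 25 − 20 = 5.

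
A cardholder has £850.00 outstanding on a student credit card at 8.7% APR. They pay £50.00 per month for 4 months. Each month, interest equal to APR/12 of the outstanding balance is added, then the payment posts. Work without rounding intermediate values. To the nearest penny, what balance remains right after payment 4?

£672.73

Monthly rate r = 8.7%/12 = 0.725% = 0.00725.
Each month: B ← B·(1+r) − £50.00.
Month 1: interest £6.16; balance after payment £806.16.
Month 2: interest £5.84; balance after payment £762.01.
Month 3: interest £5.52; balance after payment £717.53.
Month 4: interest £5.20; balance after payment £672.73.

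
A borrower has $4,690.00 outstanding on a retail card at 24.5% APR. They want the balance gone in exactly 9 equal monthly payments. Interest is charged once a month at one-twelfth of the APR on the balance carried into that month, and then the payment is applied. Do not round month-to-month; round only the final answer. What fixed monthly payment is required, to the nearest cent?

Monthly rate r = 24.5%/12 = 2.04167% = 0.0204167.
Level-payment amortization: P = B₀·r / (1 − (1+r)^(−n)) = 4690.00·0.0204167 / (1 − 1.02042^(−9)).
Denominator 1 − (1+r)^(−9) = 0.166314766.
P = 95.7542 / 0.166314766 ≈ 575.74.

$575.74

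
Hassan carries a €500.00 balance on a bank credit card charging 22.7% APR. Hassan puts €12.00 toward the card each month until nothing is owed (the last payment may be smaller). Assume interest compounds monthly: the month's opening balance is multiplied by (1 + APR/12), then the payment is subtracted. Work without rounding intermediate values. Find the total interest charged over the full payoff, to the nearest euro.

Monthly rate r = 22.7%/12 = 1.89167% = 0.0189167.
Payoff takes n = ⌈−ln(1 − rB₀/P)/ln(1+r)⌉ = ⌈82.822⌉ = 83 payments; the last is €9.88.
Total paid = 82·€12.00 + €9.88 = €993.88.
Total interest = total paid − principal = €993.88 − €500.00 = €493.88.

€494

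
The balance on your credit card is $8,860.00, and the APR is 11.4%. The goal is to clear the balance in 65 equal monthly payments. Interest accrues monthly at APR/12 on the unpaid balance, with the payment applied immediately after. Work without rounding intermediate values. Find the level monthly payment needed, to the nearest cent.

$183.32

Monthly rate r = 11.4%/12 = 0.95% = 0.0095.
Level-payment amortization: P = B₀·r / (1 − (1+r)^(−n)) = 8860.00·0.0095 / (1 − 1.0095^(−65)).
Denominator 1 − (1+r)^(−65) = 0.459134865.
P = 84.17 / 0.459134865 ≈ 183.32.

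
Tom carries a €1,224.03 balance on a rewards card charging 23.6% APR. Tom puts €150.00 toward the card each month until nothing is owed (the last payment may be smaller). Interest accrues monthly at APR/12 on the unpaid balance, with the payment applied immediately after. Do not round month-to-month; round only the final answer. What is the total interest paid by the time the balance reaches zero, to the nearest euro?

€123

Monthly rate r = 23.6%/12 = 1.96667% = 0.0196667.
Payoff takes n = ⌈−ln(1 − rB₀/P)/ln(1+r)⌉ = ⌈8.982⌉ = 9 payments; the last is €147.31.
Total paid = 8·€150.00 + €147.31 = €1,347.31.
Total interest = total paid − principal = €1,347.31 − €1,224.03 = €123.28.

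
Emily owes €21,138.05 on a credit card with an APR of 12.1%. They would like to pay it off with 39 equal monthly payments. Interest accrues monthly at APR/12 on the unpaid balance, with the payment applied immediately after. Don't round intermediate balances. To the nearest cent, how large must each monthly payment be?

Monthly rate r = 12.1%/12 = 1.00833% = 0.0100833.
Level-payment amortization: P = B₀·r / (1 − (1+r)^(−n)) = 21138.05·0.0100833 / (1 − 1.01008^(−39)).
Denominator 1 − (1+r)^(−39) = 0.323809604.
P = 213.142 / 0.323809604 ≈ 658.23.

€658.23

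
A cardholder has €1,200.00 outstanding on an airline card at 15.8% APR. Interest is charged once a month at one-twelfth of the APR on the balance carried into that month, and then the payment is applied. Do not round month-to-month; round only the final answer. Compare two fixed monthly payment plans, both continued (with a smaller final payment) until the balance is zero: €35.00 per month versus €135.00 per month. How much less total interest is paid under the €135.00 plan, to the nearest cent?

Monthly rate r = 15.8%/12 = 1.31667% = 0.0131667.
At €35.00/mo: n = ⌈−ln(1 − rB₀/P)/ln(1+r)⌉ = 46 payments (last €31.61); total interest = total paid − €1,200.00 = €406.61.
At €135.00/mo: 10 payments (last €69.84); total interest €84.84.
Interest saved = €406.61 − €84.84 = €321.77.

€321.77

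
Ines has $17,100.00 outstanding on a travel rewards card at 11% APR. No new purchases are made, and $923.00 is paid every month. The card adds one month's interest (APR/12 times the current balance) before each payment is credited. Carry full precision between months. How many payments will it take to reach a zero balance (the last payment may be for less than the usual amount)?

21 months

Monthly rate r = 11%/12 = 0.916667% = 0.00916667.
Recurrence: B ← B·(1+r) − $923.00.
Month 1: interest $156.75; balance after payment $16,333.75.
Month 2: interest $149.73; balance after payment $15,560.48.
Closed form: n = −ln(1 − rB₀/P)/ln(1+r) = −ln(0.83017)/ln(1.00917) ≈ 20.397, so the balance reaches zero during payment 21.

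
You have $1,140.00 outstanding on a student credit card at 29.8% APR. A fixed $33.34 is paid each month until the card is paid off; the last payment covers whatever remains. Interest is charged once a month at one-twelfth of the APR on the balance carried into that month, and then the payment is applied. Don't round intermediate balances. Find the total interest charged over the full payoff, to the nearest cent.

$1,430.65

Monthly rate r = 29.8%/12 = 2.48333% = 0.0248333.
Payoff takes n = ⌈−ln(1 − rB₀/P)/ln(1+r)⌉ = ⌈77.103⌉ = 78 payments; the last is $3.47.
Total paid = 77·$33.34 + $3.47 = $2,570.65.
Total interest = total paid − principal = $2,570.65 − $1,140.00 = $1,430.65.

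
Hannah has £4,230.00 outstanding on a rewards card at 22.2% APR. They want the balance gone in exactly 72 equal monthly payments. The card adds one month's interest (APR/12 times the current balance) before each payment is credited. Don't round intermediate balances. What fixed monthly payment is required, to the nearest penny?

£106.79

Monthly rate r = 22.2%/12 = 1.85% = 0.0185.
Level-payment amortization: P = B₀·r / (1 − (1+r)^(−n)) = 4230.00·0.0185 / (1 − 1.0185^(−72)).
Denominator 1 − (1+r)^(−72) = 0.732818982.
P = 78.255 / 0.732818982 ≈ 106.79.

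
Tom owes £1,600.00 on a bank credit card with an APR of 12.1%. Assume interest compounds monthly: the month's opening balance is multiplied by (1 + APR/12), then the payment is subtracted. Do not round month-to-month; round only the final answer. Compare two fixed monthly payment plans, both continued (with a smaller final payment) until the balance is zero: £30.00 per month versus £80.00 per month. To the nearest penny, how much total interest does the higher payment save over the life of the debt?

Monthly rate r = 12.1%/12 = 1.00833% = 0.0100833.
At £30.00/mo: n = ⌈−ln(1 − rB₀/P)/ln(1+r)⌉ = 77 payments (last £27.56); total interest = total paid − £1,600.00 = £707.56.
At £80.00/mo: 23 payments (last £36.03); total interest £196.03.
Interest saved = £707.56 − £196.03 = £511.53.

£511.53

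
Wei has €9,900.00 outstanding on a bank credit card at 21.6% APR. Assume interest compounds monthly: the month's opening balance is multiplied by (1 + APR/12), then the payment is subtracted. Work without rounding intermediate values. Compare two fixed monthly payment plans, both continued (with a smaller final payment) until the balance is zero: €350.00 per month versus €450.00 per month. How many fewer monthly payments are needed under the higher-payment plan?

Monthly rate r = 21.6%/12 = 1.8% = 0.018.
At €350.00/mo: n = ⌈−ln(1 − rB₀/P)/ln(1+r)⌉ = 40 payments (last €311.18); total interest = total paid − €9,900.00 = €4,061.18.
At €450.00/mo: 29 payments (last €118.41); total interest €2,818.41.
Payments saved = 40 − 29 = 11.

11 fewer payments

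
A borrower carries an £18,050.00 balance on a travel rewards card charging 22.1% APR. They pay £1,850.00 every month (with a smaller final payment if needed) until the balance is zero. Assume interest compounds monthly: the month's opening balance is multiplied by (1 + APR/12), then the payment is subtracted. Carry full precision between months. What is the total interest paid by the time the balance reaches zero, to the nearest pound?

£2,031

Monthly rate r = 22.1%/12 = 1.84167% = 0.0184167.
Payoff takes n = ⌈−ln(1 − rB₀/P)/ln(1+r)⌉ = ⌈10.854⌉ = 11 payments; the last is £1,581.31.
Total paid = 10·£1,850.00 + £1,581.31 = £20,081.31.
Total interest = total paid − principal = £20,081.31 − £18,050.00 = £2,031.31.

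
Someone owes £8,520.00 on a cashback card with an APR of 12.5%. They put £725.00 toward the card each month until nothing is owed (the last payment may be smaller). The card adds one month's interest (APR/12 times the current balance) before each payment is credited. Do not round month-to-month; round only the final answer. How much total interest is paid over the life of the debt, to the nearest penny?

Monthly rate r = 12.5%/12 = 1.04167% = 0.0104167.
Payoff takes n = ⌈−ln(1 − rB₀/P)/ln(1+r)⌉ = ⌈12.601⌉ = 13 payments; the last is £436.53.
Total paid = 12·£725.00 + £436.53 = £9,136.53.
Total interest = total paid − principal = £9,136.53 − £8,520.00 = £616.53.

£616.53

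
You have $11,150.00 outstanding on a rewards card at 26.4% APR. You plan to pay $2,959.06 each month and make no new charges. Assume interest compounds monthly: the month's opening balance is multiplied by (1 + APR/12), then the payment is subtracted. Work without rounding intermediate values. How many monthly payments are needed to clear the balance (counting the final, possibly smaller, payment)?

4 payments

Monthly rate r = 26.4%/12 = 2.2% = 0.022.
Recurrence: B ← B·(1+r) − $2,959.06.
Month 1: interest $245.30; balance after payment $8,436.24.
Month 2: interest $185.60; balance after payment $5,662.78.
Month 3: interest $124.58; balance after payment $2,828.30.
Month 4: interest $62.22; balance after payment $0.00.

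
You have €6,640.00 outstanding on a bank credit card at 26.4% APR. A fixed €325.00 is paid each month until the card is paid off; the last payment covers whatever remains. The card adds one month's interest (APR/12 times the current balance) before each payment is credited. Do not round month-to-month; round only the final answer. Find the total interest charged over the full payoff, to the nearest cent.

€2,275.15

Monthly rate r = 26.4%/12 = 2.2% = 0.022.
Payoff takes n = ⌈−ln(1 − rB₀/P)/ln(1+r)⌉ = ⌈27.429⌉ = 28 payments; the last is €140.15.
Total paid = 27·€325.00 + €140.15 = €8,915.15.
Total interest = total paid − principal = €8,915.15 − €6,640.00 = €2,275.15.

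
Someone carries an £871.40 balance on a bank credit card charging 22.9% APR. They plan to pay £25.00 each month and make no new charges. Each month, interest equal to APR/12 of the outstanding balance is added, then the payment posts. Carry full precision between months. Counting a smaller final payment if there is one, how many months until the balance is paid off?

58 payments

Monthly rate r = 22.9%/12 = 1.90833% = 0.0190833.
Recurrence: B ← B·(1+r) − £25.00.
Month 1: interest £16.63; balance after payment £863.03.
Month 2: interest £16.47; balance after payment £854.50.
Closed form: n = −ln(1 − rB₀/P)/ln(1+r) = −ln(0.33483)/ln(1.01908) ≈ 57.880, so the balance reaches zero during payment 58.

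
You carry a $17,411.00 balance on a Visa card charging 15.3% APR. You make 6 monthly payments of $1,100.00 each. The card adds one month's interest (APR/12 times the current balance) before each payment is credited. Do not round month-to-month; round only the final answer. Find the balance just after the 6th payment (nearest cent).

Monthly rate r = 15.3%/12 = 1.275% = 0.01275.
Each month: B ← B·(1+r) − $1,100.00.
Month 1: interest $221.99; balance after payment $16,532.99.
Month 2: interest $210.80; balance after payment $15,643.79.
Month 3: interest $199.46; balance after payment $14,743.24.
Month 4: interest $187.98; balance after payment $13,831.22.
Month 5: interest $176.35; balance after payment $12,907.57.
Month 6: interest $164.57; balance after payment $11,972.14.

$11,972.14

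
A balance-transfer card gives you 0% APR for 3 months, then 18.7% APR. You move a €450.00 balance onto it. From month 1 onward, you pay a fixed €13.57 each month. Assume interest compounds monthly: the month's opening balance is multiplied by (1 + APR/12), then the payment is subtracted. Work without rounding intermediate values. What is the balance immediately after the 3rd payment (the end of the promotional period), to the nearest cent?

Promo months 1–3 at r₀ = 0%/12 = 0; months 4+ at r₁ = 18.7%/12 = 0.0155833.
After month 3 (no interest yet): B = €450.00 − 3·€13.57 = €409.29.

€409.29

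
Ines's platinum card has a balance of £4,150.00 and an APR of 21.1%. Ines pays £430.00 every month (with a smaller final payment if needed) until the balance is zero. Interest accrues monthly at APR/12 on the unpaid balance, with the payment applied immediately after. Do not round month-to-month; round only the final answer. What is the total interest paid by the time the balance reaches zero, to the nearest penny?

£438.53

Monthly rate r = 21.1%/12 = 1.75833% = 0.0175833.
Payoff takes n = ⌈−ln(1 − rB₀/P)/ln(1+r)⌉ = ⌈10.669⌉ = 11 payments; the last is £288.53.
Total paid = 10·£430.00 + £288.53 = £4,588.53.
Total interest = total paid − principal = £4,588.53 − £4,150.00 = £438.53.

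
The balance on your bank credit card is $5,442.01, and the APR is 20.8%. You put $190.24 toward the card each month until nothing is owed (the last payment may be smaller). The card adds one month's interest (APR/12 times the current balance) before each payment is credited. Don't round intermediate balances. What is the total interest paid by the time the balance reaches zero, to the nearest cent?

Monthly rate r = 20.8%/12 = 1.73333% = 0.0173333.
Payoff takes n = ⌈−ln(1 − rB₀/P)/ln(1+r)⌉ = ⌈39.852⌉ = 40 payments; the last is $162.37.
Total paid = 39·$190.24 + $162.37 = $7,581.73.
Total interest = total paid − principal = $7,581.73 − $5,442.01 = $2,139.72.

$2,139.72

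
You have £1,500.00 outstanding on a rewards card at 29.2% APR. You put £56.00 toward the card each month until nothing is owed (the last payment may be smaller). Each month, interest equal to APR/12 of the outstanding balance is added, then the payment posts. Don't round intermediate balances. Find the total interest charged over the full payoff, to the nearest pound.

Monthly rate r = 29.2%/12 = 2.43333% = 0.0243333.
Payoff takes n = ⌈−ln(1 − rB₀/P)/ln(1+r)⌉ = ⌈43.879⌉ = 44 payments; the last is £49.29.
Total paid = 43·£56.00 + £49.29 = £2,457.29.
Total interest = total paid − principal = £2,457.29 − £1,500.00 = £957.29.

£957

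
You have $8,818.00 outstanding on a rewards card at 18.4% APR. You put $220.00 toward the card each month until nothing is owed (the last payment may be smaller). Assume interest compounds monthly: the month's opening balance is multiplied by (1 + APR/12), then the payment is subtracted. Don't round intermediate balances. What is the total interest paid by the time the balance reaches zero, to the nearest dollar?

Monthly rate r = 18.4%/12 = 1.53333% = 0.0153333.
Payoff takes n = ⌈−ln(1 − rB₀/P)/ln(1+r)⌉ = ⌈62.657⌉ = 63 payments; the last is $144.81.
Total paid = 62·$220.00 + $144.81 = $13,784.81.
Total interest = total paid − principal = $13,784.81 − $8,818.00 = $4,966.81.

$4,967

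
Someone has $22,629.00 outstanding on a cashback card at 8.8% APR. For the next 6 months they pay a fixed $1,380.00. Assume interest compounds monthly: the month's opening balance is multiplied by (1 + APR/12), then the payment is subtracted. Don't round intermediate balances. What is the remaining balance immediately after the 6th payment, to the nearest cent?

Monthly rate r = 8.8%/12 = 0.733333% = 0.00733333.
Each month: B ← B·(1+r) − $1,380.00.
Month 1: interest $165.95; balance after payment $21,414.95.
Month 2: interest $157.04; balance after payment $20,191.99.
Month 3: interest $148.07; balance after payment $18,960.06.
Month 4: interest $139.04; balance after payment $17,719.10.
Month 5: interest $129.94; balance after payment $16,469.04.
Month 6: interest $120.77; balance after payment $15,209.82.

$15,209.82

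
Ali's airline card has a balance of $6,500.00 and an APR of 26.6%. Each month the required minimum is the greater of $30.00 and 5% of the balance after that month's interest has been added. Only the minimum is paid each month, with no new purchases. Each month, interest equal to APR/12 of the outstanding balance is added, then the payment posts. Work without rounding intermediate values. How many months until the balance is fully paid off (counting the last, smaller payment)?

Monthly rate r = 26.6%/12 = 2.21667% = 0.0221667.
While 5% of the post-interest balance exceeds $30.00, each month B ← (B·(1+r))·(1 − 0.05), i.e. B shrinks by the factor (1+r)·0.95 = 0.97106.
This holds for months 1–82. Entering month 83 the balance is $584.83; 5% of the post-interest balance is now below $30.00, so the flat $30.00 minimum applies from here.
From month 83 a fixed $30.00 at rate r clears $584.83 in 26 more payments. Total: 82 + 26 = 108 months.

108 months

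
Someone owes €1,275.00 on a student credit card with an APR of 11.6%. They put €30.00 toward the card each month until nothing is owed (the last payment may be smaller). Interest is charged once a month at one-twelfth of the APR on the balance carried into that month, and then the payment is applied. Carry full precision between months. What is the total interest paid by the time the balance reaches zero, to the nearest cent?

€374.79

Monthly rate r = 11.6%/12 = 0.966667% = 0.00966667.
Payoff takes n = ⌈−ln(1 − rB₀/P)/ln(1+r)⌉ = ⌈54.993⌉ = 55 payments; the last is €29.79.
Total paid = 54·€30.00 + €29.79 = €1,649.79.
Total interest = total paid − principal = €1,649.79 − €1,275.00 = €374.79.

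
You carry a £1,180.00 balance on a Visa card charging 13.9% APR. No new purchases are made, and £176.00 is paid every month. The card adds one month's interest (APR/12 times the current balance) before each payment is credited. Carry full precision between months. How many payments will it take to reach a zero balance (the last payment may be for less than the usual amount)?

Monthly rate r = 13.9%/12 = 1.15833% = 0.0115833.
Recurrence: B ← B·(1+r) − £176.00.
Month 1: interest £13.67; balance after payment £1,017.67.
Month 2: interest £11.79; balance after payment £853.46.
Closed form: n = −ln(1 − rB₀/P)/ln(1+r) = −ln(0.92234)/ln(1.01158) ≈ 7.020, so the balance reaches zero during payment 8.

8 months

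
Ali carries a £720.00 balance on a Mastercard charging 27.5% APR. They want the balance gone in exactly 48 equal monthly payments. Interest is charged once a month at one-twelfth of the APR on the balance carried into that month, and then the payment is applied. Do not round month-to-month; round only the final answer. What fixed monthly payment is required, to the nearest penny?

Monthly rate r = 27.5%/12 = 2.29167% = 0.0229167.
Level-payment amortization: P = B₀·r / (1 − (1+r)^(−n)) = 720.00·0.0229167 / (1 − 1.02292^(−48)).
Denominator 1 − (1+r)^(−48) = 0.662970612.
P = 16.5 / 0.662970612 ≈ 24.89.

£24.89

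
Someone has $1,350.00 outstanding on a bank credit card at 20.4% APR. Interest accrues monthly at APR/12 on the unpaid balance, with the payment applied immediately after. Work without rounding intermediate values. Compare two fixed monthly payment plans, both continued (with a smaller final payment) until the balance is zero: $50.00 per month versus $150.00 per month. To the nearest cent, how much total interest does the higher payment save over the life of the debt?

Monthly rate r = 20.4%/12 = 1.7% = 0.017.
At $50.00/mo: n = ⌈−ln(1 − rB₀/P)/ln(1+r)⌉ = 37 payments (last $22.29); total interest = total paid − $1,350.00 = $472.29.
At $150.00/mo: 10 payments (last $127.77); total interest $127.77.
Interest saved = $472.29 − $127.77 = $344.52.

$344.52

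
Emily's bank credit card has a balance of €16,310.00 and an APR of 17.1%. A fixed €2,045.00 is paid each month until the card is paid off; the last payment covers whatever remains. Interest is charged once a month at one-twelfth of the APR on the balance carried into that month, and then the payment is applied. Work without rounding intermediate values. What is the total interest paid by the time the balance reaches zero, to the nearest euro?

€1,130

Monthly rate r = 17.1%/12 = 1.425% = 0.01425.
Payoff takes n = ⌈−ln(1 − rB₀/P)/ln(1+r)⌉ = ⌈8.527⌉ = 9 payments; the last is €1,080.31.
Total paid = 8·€2,045.00 + €1,080.31 = €17,440.31.
Total interest = total paid − principal = €17,440.31 − €16,310.00 = €1,130.31.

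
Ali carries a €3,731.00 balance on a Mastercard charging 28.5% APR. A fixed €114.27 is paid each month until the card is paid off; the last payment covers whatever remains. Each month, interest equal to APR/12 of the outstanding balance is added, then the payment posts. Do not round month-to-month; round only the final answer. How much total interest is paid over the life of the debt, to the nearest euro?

€3,541

Monthly rate r = 28.5%/12 = 2.375% = 0.02375.
Payoff takes n = ⌈−ln(1 − rB₀/P)/ln(1+r)⌉ = ⌈63.636⌉ = 64 payments; the last is €72.95.
Total paid = 63·€114.27 + €72.95 = €7,271.96.
Total interest = total paid − principal = €7,271.96 − €3,731.00 = €3,540.96.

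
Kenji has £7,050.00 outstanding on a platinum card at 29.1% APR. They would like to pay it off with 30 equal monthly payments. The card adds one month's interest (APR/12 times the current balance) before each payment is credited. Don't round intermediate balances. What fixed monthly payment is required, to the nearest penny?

Monthly rate r = 29.1%/12 = 2.425% = 0.02425.
Level-payment amortization: P = B₀·r / (1 − (1+r)^(−n)) = 7050.00·0.02425 / (1 − 1.02425^(−30)).
Denominator 1 − (1+r)^(−30) = 0.51267261.
P = 170.963 / 0.51267261 ≈ 333.47.

£333.47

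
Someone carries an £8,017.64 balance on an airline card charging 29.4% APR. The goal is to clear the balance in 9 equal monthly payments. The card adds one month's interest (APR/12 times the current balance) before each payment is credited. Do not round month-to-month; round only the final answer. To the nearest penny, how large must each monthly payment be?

£1,003.50

Monthly rate r = 29.4%/12 = 2.45% = 0.0245.
Level-payment amortization: P = B₀·r / (1 − (1+r)^(−n)) = 8017.64·0.0245 / (1 − 1.0245^(−9)).
Denominator 1 − (1+r)^(−9) = 0.195747656.
P = 196.432 / 0.195747656 ≈ 1003.50.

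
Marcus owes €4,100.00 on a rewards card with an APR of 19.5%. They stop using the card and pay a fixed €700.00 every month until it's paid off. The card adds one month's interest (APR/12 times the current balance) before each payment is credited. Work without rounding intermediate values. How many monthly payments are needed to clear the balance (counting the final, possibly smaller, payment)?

Monthly rate r = 19.5%/12 = 1.625% = 0.01625.
Recurrence: B ← B·(1+r) − €700.00.
Month 1: interest €66.62; balance after payment €3,466.62.
Month 2: interest €56.33; balance after payment €2,822.96.
Closed form: n = −ln(1 − rB₀/P)/ln(1+r) = −ln(0.90482)/ln(1.01625) ≈ 6.205, so the balance reaches zero during payment 7.

7 payments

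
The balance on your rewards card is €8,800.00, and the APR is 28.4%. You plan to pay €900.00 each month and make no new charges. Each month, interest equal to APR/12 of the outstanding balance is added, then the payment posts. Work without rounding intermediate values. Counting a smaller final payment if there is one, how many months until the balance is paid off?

Monthly rate r = 28.4%/12 = 2.36667% = 0.0236667.
Recurrence: B ← B·(1+r) − €900.00.
Month 1: interest €208.27; balance after payment €8,108.27.
Month 2: interest €191.90; balance after payment €7,400.16.
Closed form: n = −ln(1 − rB₀/P)/ln(1+r) = −ln(0.76859)/ln(1.02367) ≈ 11.252, so the balance reaches zero during payment 12.

12 payments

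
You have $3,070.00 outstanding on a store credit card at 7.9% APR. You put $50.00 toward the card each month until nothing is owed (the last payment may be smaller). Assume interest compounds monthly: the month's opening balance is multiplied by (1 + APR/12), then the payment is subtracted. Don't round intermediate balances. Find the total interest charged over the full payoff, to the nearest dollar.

Monthly rate r = 7.9%/12 = 0.658333% = 0.00658333.
Payoff takes n = ⌈−ln(1 − rB₀/P)/ln(1+r)⌉ = ⌈78.924⌉ = 79 payments; the last is $46.20.
Total paid = 78·$50.00 + $46.20 = $3,946.20.
Total interest = total paid − principal = $3,946.20 − $3,070.00 = $876.20.

$876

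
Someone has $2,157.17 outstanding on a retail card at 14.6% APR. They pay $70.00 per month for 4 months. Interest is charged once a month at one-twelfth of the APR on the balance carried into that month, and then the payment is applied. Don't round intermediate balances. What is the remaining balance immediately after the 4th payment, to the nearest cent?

Monthly rate r = 14.6%/12 = 1.21667% = 0.0121667.
Each month: B ← B·(1+r) − $70.00.
Month 1: interest $26.25; balance after payment $2,113.42.
Month 2: interest $25.71; balance after payment $2,069.13.
Month 3: interest $25.17; balance after payment $2,024.30.
Month 4: interest $24.63; balance after payment $1,978.93.

$1,978.93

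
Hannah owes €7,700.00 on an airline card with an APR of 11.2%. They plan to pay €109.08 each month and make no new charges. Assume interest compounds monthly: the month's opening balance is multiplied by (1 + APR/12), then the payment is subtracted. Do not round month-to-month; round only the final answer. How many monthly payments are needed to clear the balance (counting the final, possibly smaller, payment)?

116 months

Monthly rate r = 11.2%/12 = 0.933333% = 0.00933333.
Recurrence: B ← B·(1+r) − €109.08.
Month 1: interest €71.87; balance after payment €7,662.79.
Month 2: interest €71.52; balance after payment €7,625.23.
Closed form: n = −ln(1 − rB₀/P)/ln(1+r) = −ln(0.34116)/ln(1.00933) ≈ 115.760, so the balance reaches zero during payment 116.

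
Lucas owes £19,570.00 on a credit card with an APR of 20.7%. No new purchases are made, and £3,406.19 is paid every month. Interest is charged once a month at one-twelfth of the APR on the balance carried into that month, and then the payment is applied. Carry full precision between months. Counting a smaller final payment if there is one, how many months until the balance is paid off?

7 months

Monthly rate r = 20.7%/12 = 1.725% = 0.01725.
Recurrence: B ← B·(1+r) − £3,406.19.
Month 1: interest £337.58; balance after payment £16,501.39.
Month 2: interest £284.65; balance after payment £13,379.85.
Closed form: n = −ln(1 − rB₀/P)/ln(1+r) = −ln(0.90089)/ln(1.01725) ≈ 6.102, so the balance reaches zero during payment 7.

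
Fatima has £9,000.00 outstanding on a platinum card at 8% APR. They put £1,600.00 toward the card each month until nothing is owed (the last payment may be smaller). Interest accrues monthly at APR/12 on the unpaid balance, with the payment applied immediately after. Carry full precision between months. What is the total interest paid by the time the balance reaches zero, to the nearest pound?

£205

Monthly rate r = 8%/12 = 0.666667% = 0.00666667.
Payoff takes n = ⌈−ln(1 − rB₀/P)/ln(1+r)⌉ = ⌈5.752⌉ = 6 payments; the last is £1,204.62.
Total paid = 5·£1,600.00 + £1,204.62 = £9,204.62.
Total interest = total paid − principal = £9,204.62 − £9,000.00 = £204.62.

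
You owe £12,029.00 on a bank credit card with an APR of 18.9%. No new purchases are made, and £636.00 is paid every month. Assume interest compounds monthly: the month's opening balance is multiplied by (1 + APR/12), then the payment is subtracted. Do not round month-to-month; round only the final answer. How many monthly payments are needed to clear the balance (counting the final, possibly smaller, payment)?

Monthly rate r = 18.9%/12 = 1.575% = 0.01575.
Recurrence: B ← B·(1+r) − £636.00.
Month 1: interest £189.46; balance after payment £11,582.46.
Month 2: interest £182.42; balance after payment £11,128.88.
Closed form: n = −ln(1 − rB₀/P)/ln(1+r) = −ln(0.70211)/ln(1.01575) ≈ 22.631, so the balance reaches zero during payment 23.

23 payments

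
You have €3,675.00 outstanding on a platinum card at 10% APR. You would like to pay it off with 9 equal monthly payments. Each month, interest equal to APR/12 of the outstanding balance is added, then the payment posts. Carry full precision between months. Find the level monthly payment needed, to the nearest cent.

Monthly rate r = 10%/12 = 0.833333% = 0.00833333.
Level-payment amortization: P = B₀·r / (1 − (1+r)^(−n)) = 3675.00·0.00833333 / (1 − 1.00833^(−9)).
Denominator 1 − (1+r)^(−9) = 0.0719681497.
P = 30.625 / 0.0719681497 ≈ 425.54.

€425.54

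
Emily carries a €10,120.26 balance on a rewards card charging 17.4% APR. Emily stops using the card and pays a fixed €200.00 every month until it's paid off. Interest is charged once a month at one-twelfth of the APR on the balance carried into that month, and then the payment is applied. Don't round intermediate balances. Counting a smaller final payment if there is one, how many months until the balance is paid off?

92 months

Monthly rate r = 17.4%/12 = 1.45% = 0.0145.
Recurrence: B ← B·(1+r) − €200.00.
Month 1: interest €146.74; balance after payment €10,067.00.
Month 2: interest €145.97; balance after payment €10,012.98.
Closed form: n = −ln(1 − rB₀/P)/ln(1+r) = −ln(0.26628)/ln(1.0145) ≈ 91.915, so the balance reaches zero during payment 92.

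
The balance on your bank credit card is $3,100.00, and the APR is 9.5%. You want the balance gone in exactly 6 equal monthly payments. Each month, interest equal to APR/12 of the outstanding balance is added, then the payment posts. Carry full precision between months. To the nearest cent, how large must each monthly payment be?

Monthly rate r = 9.5%/12 = 0.791667% = 0.00791667.
Level-payment amortization: P = B₀·r / (1 − (1+r)^(−n)) = 3100.00·0.00791667 / (1 − 1.00792^(−6)).
Denominator 1 − (1+r)^(−6) = 0.0462111523.
P = 24.5417 / 0.0462111523 ≈ 531.08.

$531.08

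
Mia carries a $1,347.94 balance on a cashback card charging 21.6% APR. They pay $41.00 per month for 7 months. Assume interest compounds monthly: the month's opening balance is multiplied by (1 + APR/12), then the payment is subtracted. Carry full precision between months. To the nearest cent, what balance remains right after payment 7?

Monthly rate r = 21.6%/12 = 1.8% = 0.018.
Each month: B ← B·(1+r) − $41.00.
Month 1: interest $24.26; balance after payment $1,331.20.
Month 2: interest $23.96; balance after payment $1,314.16.
Month 3: interest $23.65; balance after payment $1,296.82.
Month 4: interest $23.34; balance after payment $1,279.16.
Month 5: interest $23.02; balance after payment $1,261.19.
Month 6: interest $22.70; balance after payment $1,242.89.
Month 7: interest $22.37; balance after payment $1,224.26.

$1,224.26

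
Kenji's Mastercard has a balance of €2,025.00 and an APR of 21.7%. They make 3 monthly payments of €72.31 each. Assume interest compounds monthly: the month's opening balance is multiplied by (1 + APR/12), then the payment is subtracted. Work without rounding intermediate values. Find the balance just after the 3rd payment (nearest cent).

€1,915.98

Monthly rate r = 21.7%/12 = 1.80833% = 0.0180833.
Each month: B ← B·(1+r) − €72.31.
Month 1: interest €36.62; balance after payment €1,989.31.
Month 2: interest €35.97; balance after payment €1,952.97.
Month 3: interest €35.32; balance after payment €1,915.98.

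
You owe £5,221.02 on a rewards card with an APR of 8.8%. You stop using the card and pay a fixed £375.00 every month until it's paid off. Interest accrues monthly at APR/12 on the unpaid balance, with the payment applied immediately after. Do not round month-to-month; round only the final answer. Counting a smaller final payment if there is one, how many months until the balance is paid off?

15 months

Monthly rate r = 8.8%/12 = 0.733333% = 0.00733333.
Recurrence: B ← B·(1+r) − £375.00.
Month 1: interest £38.29; balance after payment £4,884.31.
Month 2: interest £35.82; balance after payment £4,545.13.
Closed form: n = −ln(1 − rB₀/P)/ln(1+r) = −ln(0.8979)/ln(1.00733) ≈ 14.740, so the balance reaches zero during payment 15.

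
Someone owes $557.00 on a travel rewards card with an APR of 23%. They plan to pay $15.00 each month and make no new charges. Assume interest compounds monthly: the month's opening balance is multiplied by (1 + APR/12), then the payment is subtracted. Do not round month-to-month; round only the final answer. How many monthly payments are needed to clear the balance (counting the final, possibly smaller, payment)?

Monthly rate r = 23%/12 = 1.91667% = 0.0191667.
Recurrence: B ← B·(1+r) − $15.00.
Month 1: interest $10.68; balance after payment $552.68.
Month 2: interest $10.59; balance after payment $548.27.
Closed form: n = −ln(1 − rB₀/P)/ln(1+r) = −ln(0.28828)/ln(1.01917) ≈ 65.515, so the balance reaches zero during payment 66.

66 months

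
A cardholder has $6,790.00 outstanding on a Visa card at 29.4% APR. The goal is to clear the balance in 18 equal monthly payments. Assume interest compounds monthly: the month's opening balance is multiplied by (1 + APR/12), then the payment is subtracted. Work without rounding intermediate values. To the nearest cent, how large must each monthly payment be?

$471.02

Monthly rate r = 29.4%/12 = 2.45% = 0.0245.
Level-payment amortization: P = B₀·r / (1 − (1+r)^(−n)) = 6790.00·0.0245 / (1 − 1.0245^(−18)).
Denominator 1 − (1+r)^(−18) = 0.353178167.
P = 166.355 / 0.353178167 ≈ 471.02.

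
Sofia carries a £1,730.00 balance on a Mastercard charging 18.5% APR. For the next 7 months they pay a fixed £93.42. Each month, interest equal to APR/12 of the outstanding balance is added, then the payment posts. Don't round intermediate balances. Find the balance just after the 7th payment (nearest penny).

Monthly rate r = 18.5%/12 = 1.54167% = 0.0154167.
Each month: B ← B·(1+r) − £93.42.
Month 1: interest £26.67; balance after payment £1,663.25.
Month 2: interest £25.64; balance after payment £1,595.47.
Month 3: interest £24.60; balance after payment £1,526.65.
Month 4: interest £23.54; balance after payment £1,456.77.
Month 5: interest £22.46; balance after payment £1,385.80.
Month 6: interest £21.36; balance after payment £1,313.75.
Month 7: interest £20.25; balance after payment £1,240.58.

£1,240.58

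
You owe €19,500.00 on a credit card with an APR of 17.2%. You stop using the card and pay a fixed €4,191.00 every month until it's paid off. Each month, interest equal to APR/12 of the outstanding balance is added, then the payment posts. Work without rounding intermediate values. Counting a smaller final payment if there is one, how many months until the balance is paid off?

Monthly rate r = 17.2%/12 = 1.43333% = 0.0143333.
Recurrence: B ← B·(1+r) − €4,191.00.
Month 1: interest €279.50; balance after payment €15,588.50.
Month 2: interest €223.44; balance after payment €11,620.94.
Month 3: interest €166.57; balance after payment €7,596.50.
Month 4: interest €108.88; balance after payment €3,514.39.
Month 5: interest €50.37; balance after payment €0.00.

5 months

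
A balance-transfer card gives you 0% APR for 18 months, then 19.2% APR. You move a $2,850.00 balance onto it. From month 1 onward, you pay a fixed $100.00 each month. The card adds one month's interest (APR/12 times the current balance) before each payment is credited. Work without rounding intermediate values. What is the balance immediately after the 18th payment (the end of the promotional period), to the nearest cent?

$1,050.00

Promo months 1–18 at r₀ = 0%/12 = 0; months 19+ at r₁ = 19.2%/12 = 0.016.
After month 18 (no interest yet): B = $2,850.00 − 18·$100.00 = $1,050.00.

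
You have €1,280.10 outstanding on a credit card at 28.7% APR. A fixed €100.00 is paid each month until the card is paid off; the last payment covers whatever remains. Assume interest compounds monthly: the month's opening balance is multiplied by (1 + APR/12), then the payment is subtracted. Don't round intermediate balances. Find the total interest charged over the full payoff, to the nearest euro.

Monthly rate r = 28.7%/12 = 2.39167% = 0.0239167.
Payoff takes n = ⌈−ln(1 − rB₀/P)/ln(1+r)⌉ = ⌈15.465⌉ = 16 payments; the last is €46.76.
Total paid = 15·€100.00 + €46.76 = €1,546.76.
Total interest = total paid − principal = €1,546.76 − €1,280.10 = €266.66.

€267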